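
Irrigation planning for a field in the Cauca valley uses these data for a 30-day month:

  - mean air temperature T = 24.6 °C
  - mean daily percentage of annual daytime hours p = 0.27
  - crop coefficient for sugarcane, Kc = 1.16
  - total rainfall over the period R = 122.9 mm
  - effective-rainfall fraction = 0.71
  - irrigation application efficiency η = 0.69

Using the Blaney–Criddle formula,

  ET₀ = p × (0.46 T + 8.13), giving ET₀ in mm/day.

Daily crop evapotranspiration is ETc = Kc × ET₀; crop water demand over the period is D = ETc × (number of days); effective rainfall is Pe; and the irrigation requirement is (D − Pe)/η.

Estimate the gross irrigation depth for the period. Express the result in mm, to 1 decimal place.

138.3 mm

ET₀ = 0.27 × (0.46 × 24.6 + 8.13) = 0.27 × 19.446 = 5.2504 mm/d
ETc = Kc × ET₀ = 1.16 × 5.2504 = 6.0905 mm/d
Crop demand D = ETc × 30 d = 6.0905 × 30 = 182.715 mm
Pe = 0.71 × 122.9 = 87.259 mm
D − Pe = 182.715 − 87.259 = 95.456 mm
Gross irrigation = 95.456 / 0.69 = 138.342 mm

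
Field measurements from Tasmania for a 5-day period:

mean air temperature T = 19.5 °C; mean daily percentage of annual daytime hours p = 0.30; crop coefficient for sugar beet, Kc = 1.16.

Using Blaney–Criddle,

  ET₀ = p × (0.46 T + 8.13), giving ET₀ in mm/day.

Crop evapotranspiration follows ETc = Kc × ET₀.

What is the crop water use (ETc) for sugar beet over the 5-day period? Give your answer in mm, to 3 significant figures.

29.8 mm

ET₀ = 0.30 × (0.46 × 19.5 + 8.13) = 0.30 × 17.100 = 5.1300 mm/d
ETc = Kc × ET₀ = 1.16 × 5.1300 = 5.9508 mm/d
Over 5 days: 5.9508 × 5 = 29.754 mm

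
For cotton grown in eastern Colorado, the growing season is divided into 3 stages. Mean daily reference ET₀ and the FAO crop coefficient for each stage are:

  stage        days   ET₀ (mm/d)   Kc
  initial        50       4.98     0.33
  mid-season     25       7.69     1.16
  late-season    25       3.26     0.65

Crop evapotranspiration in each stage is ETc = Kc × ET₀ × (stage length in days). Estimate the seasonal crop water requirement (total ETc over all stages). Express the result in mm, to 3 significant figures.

358 mm

initial: 0.33 × 4.98 × 50 = 82.17 mm
mid-season: 1.16 × 7.69 × 25 = 223.01 mm
late-season: 0.65 × 3.26 × 25 = 52.98 mm
Seasonal total = 358.16 mm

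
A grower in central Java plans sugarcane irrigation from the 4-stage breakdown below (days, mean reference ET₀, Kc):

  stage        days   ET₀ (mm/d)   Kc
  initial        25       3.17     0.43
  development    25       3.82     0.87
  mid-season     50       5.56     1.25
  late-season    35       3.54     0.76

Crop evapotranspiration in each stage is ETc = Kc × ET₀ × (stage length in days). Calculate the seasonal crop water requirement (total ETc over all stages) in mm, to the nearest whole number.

initial: 0.43 × 3.17 × 25 = 34.08 mm
development: 0.87 × 3.82 × 25 = 83.09 mm
mid-season: 1.25 × 5.56 × 50 = 347.50 mm
late-season: 0.76 × 3.54 × 35 = 94.16 mm
Seasonal total = 558.83 mm

559 mm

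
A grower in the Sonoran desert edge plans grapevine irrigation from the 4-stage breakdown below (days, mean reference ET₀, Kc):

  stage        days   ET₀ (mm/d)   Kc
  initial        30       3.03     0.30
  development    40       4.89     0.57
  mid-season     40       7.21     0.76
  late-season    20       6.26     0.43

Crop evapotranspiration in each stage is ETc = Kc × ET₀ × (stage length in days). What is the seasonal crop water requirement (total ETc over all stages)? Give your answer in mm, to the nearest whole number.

412 mm

initial: 0.30 × 3.03 × 30 = 27.27 mm
development: 0.57 × 4.89 × 40 = 111.49 mm
mid-season: 0.76 × 7.21 × 40 = 219.18 mm
late-season: 0.43 × 6.26 × 20 = 53.84 mm
Seasonal total = 411.78 mm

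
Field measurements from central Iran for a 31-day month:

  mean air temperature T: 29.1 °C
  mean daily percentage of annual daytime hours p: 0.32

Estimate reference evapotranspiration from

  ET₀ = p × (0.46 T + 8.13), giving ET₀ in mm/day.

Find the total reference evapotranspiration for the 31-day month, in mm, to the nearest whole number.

213 mm

ET₀ = 0.32 × (0.46 × 29.1 + 8.13) = 0.32 × 21.516 = 6.8851 mm/d
Monthly total = 6.8851 × 31 = 213.438 mm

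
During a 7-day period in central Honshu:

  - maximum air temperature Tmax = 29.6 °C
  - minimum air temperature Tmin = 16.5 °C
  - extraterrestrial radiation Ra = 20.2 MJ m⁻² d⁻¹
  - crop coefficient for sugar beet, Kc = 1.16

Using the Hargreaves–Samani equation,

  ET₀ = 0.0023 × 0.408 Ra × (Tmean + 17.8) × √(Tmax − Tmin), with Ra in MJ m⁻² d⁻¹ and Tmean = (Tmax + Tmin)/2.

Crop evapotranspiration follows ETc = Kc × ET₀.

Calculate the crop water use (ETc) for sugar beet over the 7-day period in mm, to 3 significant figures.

Tmean = (29.6 + 16.5)/2 = 23.05 °C
0.408 Ra = 0.408 × 20.2 = 8.2416 mm/d equivalent
ET₀ = 0.0023 × 8.2416 × (23.05 + 17.8) × √13.1 = 0.0023 × 8.2416 × 40.85 × 3.6194 = 2.8026 mm/d
ETc = Kc × ET₀ = 1.16 × 2.8026 = 3.2510 mm/d
Over 7 days: 3.2510 × 7 = 22.757 mm

22.8 mm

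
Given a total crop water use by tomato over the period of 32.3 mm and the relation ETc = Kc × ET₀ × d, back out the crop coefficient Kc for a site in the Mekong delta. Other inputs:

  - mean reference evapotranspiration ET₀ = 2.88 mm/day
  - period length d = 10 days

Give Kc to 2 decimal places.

ETc = Kc × ET₀ × d  ⇒  Kc = ETc / (ET₀ × d)
Kc = 32.3 / (2.88 × 10) = 32.3 / 28.80 = 1.1215

1.12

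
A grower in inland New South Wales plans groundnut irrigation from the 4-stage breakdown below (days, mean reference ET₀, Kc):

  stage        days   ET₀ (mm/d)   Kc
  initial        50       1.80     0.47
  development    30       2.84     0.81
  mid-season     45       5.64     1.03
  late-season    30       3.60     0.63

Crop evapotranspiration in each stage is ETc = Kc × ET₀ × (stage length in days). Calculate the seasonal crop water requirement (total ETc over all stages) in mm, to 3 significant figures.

441 mm

initial: 0.47 × 1.80 × 50 = 42.30 mm
development: 0.81 × 2.84 × 30 = 69.01 mm
mid-season: 1.03 × 5.64 × 45 = 261.41 mm
late-season: 0.63 × 3.60 × 30 = 68.04 mm
Seasonal total = 440.76 mm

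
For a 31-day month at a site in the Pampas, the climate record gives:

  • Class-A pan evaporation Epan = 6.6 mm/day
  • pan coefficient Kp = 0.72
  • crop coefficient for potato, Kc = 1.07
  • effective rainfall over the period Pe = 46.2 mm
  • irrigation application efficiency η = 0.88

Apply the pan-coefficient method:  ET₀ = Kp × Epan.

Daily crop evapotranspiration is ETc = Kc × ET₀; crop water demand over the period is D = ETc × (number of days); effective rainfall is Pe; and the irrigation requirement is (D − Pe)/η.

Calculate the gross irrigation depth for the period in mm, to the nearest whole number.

127 mm

ET₀ = 0.72 × 6.6 = 4.7520 mm/d
ETc = Kc × ET₀ = 1.07 × 4.7520 = 5.0846 mm/d
Crop demand D = ETc × 31 d = 5.0846 × 31 = 157.623 mm
D − Pe = 157.623 − 46.2 = 111.423 mm
Gross irrigation = 111.423 / 0.88 = 126.617 mm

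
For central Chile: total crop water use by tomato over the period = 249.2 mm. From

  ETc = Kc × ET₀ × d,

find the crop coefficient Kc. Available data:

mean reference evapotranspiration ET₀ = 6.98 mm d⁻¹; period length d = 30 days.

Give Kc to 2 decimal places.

1.19

ETc = Kc × ET₀ × d  ⇒  Kc = ETc / (ET₀ × d)
Kc = 249.2 / (6.98 × 30) = 249.2 / 209.40 = 1.1901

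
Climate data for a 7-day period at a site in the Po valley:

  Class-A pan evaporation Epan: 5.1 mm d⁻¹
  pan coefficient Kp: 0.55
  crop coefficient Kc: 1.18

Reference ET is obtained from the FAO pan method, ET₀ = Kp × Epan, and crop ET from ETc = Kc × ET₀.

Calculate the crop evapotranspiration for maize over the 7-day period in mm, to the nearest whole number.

23 mm

ET₀ = 0.55 × 5.1 = 2.8050 mm/d
ETc = Kc × ET₀ = 1.18 × 2.8050 = 3.3099 mm/d
Over 7 days: 3.3099 × 7 = 23.169 mm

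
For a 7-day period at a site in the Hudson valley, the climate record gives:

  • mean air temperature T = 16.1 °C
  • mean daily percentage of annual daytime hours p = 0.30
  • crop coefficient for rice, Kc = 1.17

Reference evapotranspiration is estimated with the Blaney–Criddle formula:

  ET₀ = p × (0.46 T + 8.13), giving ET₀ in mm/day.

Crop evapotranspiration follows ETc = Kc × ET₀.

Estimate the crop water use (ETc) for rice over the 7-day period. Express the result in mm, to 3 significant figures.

38.2 mm

ET₀ = 0.30 × (0.46 × 16.1 + 8.13) = 0.30 × 15.536 = 4.6608 mm/d
ETc = Kc × ET₀ = 1.17 × 4.6608 = 5.4531 mm/d
Over 7 days: 5.4531 × 7 = 38.172 mm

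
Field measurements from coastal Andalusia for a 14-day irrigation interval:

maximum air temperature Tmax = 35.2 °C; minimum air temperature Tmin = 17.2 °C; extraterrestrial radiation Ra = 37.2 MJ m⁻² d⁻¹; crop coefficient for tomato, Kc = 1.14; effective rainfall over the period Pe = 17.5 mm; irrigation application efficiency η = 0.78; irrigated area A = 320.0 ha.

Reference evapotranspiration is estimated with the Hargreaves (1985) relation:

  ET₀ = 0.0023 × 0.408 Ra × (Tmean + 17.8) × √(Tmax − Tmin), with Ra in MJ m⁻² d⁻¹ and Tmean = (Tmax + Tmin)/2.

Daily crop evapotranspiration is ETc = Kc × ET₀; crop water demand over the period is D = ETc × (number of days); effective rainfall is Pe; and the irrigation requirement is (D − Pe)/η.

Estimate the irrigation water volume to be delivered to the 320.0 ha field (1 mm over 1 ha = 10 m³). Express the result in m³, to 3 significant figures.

Tmean = (35.2 + 17.2)/2 = 26.20 °C
0.408 Ra = 0.408 × 37.2 = 15.1776 mm/d equivalent
ET₀ = 0.0023 × 15.1776 × (26.20 + 17.8) × √18.0 = 0.0023 × 15.1776 × 44.00 × 4.2426 = 6.5165 mm/d
ETc = Kc × ET₀ = 1.14 × 6.5165 = 7.4288 mm/d
Crop demand D = ETc × 14 d = 7.4288 × 14 = 104.003 mm
D − Pe = 104.003 − 17.5 = 86.503 mm
Gross irrigation = 86.503 / 0.78 = 110.901 mm
Volume = 110.901 mm × 320.0 ha × 10 = 354883.2 m³

355000 m³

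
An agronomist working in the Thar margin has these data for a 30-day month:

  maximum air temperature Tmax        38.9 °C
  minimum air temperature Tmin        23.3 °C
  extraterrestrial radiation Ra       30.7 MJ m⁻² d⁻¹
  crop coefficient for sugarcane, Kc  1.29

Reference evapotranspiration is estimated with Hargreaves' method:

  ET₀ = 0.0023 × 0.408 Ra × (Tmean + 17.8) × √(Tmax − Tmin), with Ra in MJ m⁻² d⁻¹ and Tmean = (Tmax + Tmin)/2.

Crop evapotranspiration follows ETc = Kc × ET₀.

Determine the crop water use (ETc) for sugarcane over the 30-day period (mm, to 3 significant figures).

Tmean = (38.9 + 23.3)/2 = 31.10 °C
0.408 Ra = 0.408 × 30.7 = 12.5256 mm/d equivalent
ET₀ = 0.0023 × 12.5256 × (31.10 + 17.8) × √15.6 = 0.0023 × 12.5256 × 48.90 × 3.9497 = 5.5642 mm/d
ETc = Kc × ET₀ = 1.29 × 5.5642 = 7.1778 mm/d
Over 30 days: 7.1778 × 30 = 215.334 mm

215 mm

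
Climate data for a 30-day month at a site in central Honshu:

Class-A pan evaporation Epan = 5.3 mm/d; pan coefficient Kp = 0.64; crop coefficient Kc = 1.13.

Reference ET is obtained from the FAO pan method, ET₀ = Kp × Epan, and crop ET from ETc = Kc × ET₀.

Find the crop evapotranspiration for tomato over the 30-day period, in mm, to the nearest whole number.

ET₀ = 0.64 × 5.3 = 3.3920 mm/d
ETc = Kc × ET₀ = 1.13 × 3.3920 = 3.8330 mm/d
Over 30 days: 3.8330 × 30 = 114.990 mm

115 mm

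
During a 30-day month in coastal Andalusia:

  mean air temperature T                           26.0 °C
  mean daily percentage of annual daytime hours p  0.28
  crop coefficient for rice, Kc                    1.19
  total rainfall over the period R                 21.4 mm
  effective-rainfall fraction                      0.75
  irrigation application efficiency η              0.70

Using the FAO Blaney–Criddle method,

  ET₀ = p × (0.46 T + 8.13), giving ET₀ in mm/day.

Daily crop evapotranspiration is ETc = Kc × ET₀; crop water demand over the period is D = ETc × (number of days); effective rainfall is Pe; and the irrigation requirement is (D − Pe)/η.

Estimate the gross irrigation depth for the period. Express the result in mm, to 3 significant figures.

264 mm

ET₀ = 0.28 × (0.46 × 26.0 + 8.13) = 0.28 × 20.090 = 5.6252 mm/d
ETc = Kc × ET₀ = 1.19 × 5.6252 = 6.6940 mm/d
Crop demand D = ETc × 30 d = 6.6940 × 30 = 200.820 mm
Pe = 0.75 × 21.4 = 16.050 mm
D − Pe = 200.820 − 16.050 = 184.770 mm
Gross irrigation = 184.770 / 0.70 = 263.957 mm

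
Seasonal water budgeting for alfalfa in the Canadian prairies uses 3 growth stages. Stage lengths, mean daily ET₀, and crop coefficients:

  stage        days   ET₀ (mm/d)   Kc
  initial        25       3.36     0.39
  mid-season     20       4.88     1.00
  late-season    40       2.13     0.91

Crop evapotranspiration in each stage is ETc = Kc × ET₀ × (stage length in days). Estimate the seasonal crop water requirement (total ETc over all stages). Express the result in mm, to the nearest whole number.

208 mm

initial: 0.39 × 3.36 × 25 = 32.76 mm
mid-season: 1.00 × 4.88 × 20 = 97.60 mm
late-season: 0.91 × 2.13 × 40 = 77.53 mm
Seasonal total = 207.89 mm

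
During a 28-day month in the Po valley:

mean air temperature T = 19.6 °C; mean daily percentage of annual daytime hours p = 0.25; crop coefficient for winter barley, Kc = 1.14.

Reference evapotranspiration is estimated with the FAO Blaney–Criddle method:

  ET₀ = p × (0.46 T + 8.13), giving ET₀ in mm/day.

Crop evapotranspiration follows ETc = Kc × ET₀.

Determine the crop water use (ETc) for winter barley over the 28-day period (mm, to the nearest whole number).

137 mm

ET₀ = 0.25 × (0.46 × 19.6 + 8.13) = 0.25 × 17.146 = 4.2865 mm/d
ETc = Kc × ET₀ = 1.14 × 4.2865 = 4.8866 mm/d
Over 28 days: 4.8866 × 28 = 136.825 mm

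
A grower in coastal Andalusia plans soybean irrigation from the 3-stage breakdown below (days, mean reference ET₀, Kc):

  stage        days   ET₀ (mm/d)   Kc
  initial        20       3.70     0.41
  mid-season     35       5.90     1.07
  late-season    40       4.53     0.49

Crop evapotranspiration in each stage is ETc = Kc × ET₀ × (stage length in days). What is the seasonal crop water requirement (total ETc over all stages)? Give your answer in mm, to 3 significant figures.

initial: 0.41 × 3.70 × 20 = 30.34 mm
mid-season: 1.07 × 5.90 × 35 = 220.96 mm
late-season: 0.49 × 4.53 × 40 = 88.79 mm
Seasonal total = 340.09 mm

340 mm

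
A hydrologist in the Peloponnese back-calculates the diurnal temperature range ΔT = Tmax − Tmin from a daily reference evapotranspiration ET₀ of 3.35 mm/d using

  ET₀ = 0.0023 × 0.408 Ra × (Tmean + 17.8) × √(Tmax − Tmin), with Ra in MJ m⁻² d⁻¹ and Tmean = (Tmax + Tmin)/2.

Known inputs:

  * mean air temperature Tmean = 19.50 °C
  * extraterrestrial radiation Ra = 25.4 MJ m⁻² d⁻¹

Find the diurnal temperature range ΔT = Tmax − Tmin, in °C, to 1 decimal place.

14.2 °C

√ΔT = ET₀ / [0.0023 × 0.408 × Ra × (Tmean+17.8)] = 3.35 / (0.0023 × 10.3632 × 37.30) = 3.7680
ΔT = 3.7680² = 14.198 °C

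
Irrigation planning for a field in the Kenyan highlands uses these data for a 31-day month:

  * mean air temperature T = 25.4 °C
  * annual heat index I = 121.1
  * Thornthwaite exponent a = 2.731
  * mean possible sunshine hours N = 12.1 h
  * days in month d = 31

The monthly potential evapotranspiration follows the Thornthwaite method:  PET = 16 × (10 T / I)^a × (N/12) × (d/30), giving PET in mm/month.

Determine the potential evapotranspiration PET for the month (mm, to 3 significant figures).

126 mm

10T/I = 10 × 25.4 / 121.1 = 2.0974
(10T/I)^a = 2.0974^2.731 = 7.5598
Uncorrected PET = 16 × 7.5598 = 120.957 mm
Correction = (N/12)(d/30) = (12.1/12)(31/30) = 1.0419
PET = 120.957 × 1.0419 = 126.025 mm/month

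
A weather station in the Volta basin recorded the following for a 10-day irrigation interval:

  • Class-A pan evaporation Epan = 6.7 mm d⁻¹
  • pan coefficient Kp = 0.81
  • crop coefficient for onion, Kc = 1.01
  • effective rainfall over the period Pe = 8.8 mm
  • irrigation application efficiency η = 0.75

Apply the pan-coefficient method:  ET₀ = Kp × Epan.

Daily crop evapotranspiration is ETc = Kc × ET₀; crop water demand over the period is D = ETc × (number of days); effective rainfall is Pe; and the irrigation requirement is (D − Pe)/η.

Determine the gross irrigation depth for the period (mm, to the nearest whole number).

61 mm

ET₀ = 0.81 × 6.7 = 5.4270 mm/d
ETc = Kc × ET₀ = 1.01 × 5.4270 = 5.4813 mm/d
Crop demand D = ETc × 10 d = 5.4813 × 10 = 54.813 mm
D − Pe = 54.813 − 8.8 = 46.013 mm
Gross irrigation = 46.013 / 0.75 = 61.351 mm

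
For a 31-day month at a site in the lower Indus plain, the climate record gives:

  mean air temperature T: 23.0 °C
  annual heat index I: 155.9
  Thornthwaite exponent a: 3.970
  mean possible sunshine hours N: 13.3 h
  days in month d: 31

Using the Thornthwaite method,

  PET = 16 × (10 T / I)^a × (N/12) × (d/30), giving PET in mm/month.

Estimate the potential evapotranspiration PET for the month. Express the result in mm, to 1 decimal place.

85.8 mm

10T/I = 10 × 23.0 / 155.9 = 1.4753
(10T/I)^a = 1.4753^3.970 = 4.6823
Uncorrected PET = 16 × 4.6823 = 74.917 mm
Correction = (N/12)(d/30) = (13.3/12)(31/30) = 1.1453
PET = 74.917 × 1.1453 = 85.802 mm/month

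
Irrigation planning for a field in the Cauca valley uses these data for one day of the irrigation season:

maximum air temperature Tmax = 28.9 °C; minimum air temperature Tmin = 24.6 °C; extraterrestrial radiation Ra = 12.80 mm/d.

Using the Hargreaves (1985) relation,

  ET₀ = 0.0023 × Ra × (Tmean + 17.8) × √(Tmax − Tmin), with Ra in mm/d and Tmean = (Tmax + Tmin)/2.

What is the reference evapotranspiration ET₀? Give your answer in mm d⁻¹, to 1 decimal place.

2.7 mm d⁻¹

Tmean = (28.9 + 24.6)/2 = 26.75 °C
ET₀ = 0.0023 × 12.80 × (26.75 + 17.8) × √4.3 = 0.0023 × 12.80 × 44.55 × 2.0736 = 2.7196 mm/d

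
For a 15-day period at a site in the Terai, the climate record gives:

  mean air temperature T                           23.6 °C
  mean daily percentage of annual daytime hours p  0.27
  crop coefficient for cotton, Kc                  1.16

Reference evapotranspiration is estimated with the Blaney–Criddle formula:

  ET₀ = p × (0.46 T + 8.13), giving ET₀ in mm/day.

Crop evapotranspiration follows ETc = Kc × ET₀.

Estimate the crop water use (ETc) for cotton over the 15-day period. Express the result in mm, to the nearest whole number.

ET₀ = 0.27 × (0.46 × 23.6 + 8.13) = 0.27 × 18.986 = 5.1262 mm/d
ETc = Kc × ET₀ = 1.16 × 5.1262 = 5.9464 mm/d
Over 15 days: 5.9464 × 15 = 89.196 mm

89 mm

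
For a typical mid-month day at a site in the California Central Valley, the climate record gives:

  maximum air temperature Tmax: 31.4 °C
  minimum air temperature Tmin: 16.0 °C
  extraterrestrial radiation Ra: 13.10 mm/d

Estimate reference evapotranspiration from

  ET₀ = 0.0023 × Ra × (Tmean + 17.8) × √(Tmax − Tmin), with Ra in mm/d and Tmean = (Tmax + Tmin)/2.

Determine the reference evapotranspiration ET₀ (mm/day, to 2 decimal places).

Tmean = (31.4 + 16.0)/2 = 23.70 °C
ET₀ = 0.0023 × 13.10 × (23.70 + 17.8) × √15.4 = 0.0023 × 13.10 × 41.50 × 3.9243 = 4.9069 mm/d

4.91 mm/day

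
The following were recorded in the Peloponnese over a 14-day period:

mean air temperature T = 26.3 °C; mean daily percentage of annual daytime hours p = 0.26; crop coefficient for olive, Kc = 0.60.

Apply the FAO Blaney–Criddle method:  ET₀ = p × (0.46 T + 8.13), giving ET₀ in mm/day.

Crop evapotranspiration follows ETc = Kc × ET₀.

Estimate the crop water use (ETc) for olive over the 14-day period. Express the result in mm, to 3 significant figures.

ET₀ = 0.26 × (0.46 × 26.3 + 8.13) = 0.26 × 20.228 = 5.2593 mm/d
ETc = Kc × ET₀ = 0.60 × 5.2593 = 3.1556 mm/d
Over 14 days: 3.1556 × 14 = 44.178 mm

44.2 mm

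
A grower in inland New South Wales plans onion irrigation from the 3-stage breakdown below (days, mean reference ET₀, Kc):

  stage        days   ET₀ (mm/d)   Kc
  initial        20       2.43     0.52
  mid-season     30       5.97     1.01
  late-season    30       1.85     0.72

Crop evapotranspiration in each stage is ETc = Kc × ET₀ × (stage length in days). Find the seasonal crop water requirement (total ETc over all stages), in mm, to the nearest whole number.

246 mm

initial: 0.52 × 2.43 × 20 = 25.27 mm
mid-season: 1.01 × 5.97 × 30 = 180.89 mm
late-season: 0.72 × 1.85 × 30 = 39.96 mm
Seasonal total = 246.12 mm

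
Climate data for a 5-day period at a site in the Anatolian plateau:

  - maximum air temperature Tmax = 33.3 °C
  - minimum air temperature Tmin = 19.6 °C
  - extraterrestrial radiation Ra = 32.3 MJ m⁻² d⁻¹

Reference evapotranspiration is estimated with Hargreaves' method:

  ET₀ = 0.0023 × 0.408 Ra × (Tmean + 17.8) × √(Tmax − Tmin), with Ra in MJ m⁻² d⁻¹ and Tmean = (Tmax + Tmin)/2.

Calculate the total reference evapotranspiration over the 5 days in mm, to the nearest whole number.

25 mm

Tmean = (33.3 + 19.6)/2 = 26.45 °C
0.408 Ra = 0.408 × 32.3 = 13.1784 mm/d equivalent
ET₀ = 0.0023 × 13.1784 × (26.45 + 17.8) × √13.7 = 0.0023 × 13.1784 × 44.25 × 3.7014 = 4.9644 mm/d
Over 5 days: 4.9644 × 5 = 24.822 mm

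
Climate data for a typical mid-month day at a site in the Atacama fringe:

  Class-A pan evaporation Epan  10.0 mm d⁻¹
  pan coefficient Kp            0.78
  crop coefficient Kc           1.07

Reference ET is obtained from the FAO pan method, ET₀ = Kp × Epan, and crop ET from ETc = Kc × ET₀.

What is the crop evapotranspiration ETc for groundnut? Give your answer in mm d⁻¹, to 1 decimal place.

8.3 mm d⁻¹

ET₀ = 0.78 × 10.0 = 7.8000 mm/d
ETc = Kc × ET₀ = 1.07 × 7.8000 = 8.3460 mm/d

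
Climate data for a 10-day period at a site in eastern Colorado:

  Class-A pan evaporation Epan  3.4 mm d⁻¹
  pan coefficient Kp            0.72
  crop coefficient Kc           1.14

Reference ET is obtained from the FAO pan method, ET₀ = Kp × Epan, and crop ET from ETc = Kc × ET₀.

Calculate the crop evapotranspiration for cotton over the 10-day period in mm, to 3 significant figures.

ET₀ = 0.72 × 3.4 = 2.4480 mm/d
ETc = Kc × ET₀ = 1.14 × 2.4480 = 2.7907 mm/d
Over 10 days: 2.7907 × 10 = 27.907 mm

27.9 mm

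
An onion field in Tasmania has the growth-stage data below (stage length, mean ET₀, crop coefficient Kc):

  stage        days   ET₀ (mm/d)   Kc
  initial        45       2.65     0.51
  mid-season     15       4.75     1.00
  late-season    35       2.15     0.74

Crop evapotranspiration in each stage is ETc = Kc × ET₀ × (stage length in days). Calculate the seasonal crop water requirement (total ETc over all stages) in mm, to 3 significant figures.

initial: 0.51 × 2.65 × 45 = 60.82 mm
mid-season: 1.00 × 4.75 × 15 = 71.25 mm
late-season: 0.74 × 2.15 × 35 = 55.69 mm
Seasonal total = 187.76 mm

188 mm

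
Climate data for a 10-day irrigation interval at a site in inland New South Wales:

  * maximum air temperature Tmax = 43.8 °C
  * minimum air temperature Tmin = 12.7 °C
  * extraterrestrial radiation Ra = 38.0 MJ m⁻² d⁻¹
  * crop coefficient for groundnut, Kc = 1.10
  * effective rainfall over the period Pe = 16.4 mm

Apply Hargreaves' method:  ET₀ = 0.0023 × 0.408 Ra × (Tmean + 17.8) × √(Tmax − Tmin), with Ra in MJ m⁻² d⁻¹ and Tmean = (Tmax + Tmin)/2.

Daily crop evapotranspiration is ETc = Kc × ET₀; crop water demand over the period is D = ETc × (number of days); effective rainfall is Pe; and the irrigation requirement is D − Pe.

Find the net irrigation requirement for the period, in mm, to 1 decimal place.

Tmean = (43.8 + 12.7)/2 = 28.25 °C
0.408 Ra = 0.408 × 38.0 = 15.5040 mm/d equivalent
ET₀ = 0.0023 × 15.5040 × (28.25 + 17.8) × √31.1 = 0.0023 × 15.5040 × 46.05 × 5.5767 = 9.1575 mm/d
ETc = Kc × ET₀ = 1.10 × 9.1575 = 10.0733 mm/d
Crop demand D = ETc × 10 d = 10.0733 × 10 = 100.733 mm
D − Pe = 100.733 − 16.4 = 84.333 mm

84.3 mm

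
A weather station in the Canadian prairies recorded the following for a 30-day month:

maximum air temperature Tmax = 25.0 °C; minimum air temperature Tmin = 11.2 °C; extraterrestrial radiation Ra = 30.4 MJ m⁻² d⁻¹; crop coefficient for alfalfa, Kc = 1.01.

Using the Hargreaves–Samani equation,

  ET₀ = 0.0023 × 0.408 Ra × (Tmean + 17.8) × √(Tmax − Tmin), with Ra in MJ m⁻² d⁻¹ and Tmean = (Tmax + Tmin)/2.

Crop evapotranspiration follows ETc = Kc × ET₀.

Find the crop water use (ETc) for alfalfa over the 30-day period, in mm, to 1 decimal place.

115.3 mm

Tmean = (25.0 + 11.2)/2 = 18.10 °C
0.408 Ra = 0.408 × 30.4 = 12.4032 mm/d equivalent
ET₀ = 0.0023 × 12.4032 × (18.10 + 17.8) × √13.8 = 0.0023 × 12.4032 × 35.90 × 3.7148 = 3.8044 mm/d
ETc = Kc × ET₀ = 1.01 × 3.8044 = 3.8424 mm/d
Over 30 days: 3.8424 × 30 = 115.272 mm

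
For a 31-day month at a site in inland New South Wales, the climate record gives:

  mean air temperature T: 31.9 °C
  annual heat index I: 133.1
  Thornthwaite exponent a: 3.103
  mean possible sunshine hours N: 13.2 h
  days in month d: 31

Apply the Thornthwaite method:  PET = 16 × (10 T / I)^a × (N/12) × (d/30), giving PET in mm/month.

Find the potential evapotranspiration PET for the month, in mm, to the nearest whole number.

10T/I = 10 × 31.9 / 133.1 = 2.3967
(10T/I)^a = 2.3967^3.103 = 15.0640
Uncorrected PET = 16 × 15.0640 = 241.024 mm
Correction = (N/12)(d/30) = (13.2/12)(31/30) = 1.1367
PET = 241.024 × 1.1367 = 273.972 mm/month

274 mm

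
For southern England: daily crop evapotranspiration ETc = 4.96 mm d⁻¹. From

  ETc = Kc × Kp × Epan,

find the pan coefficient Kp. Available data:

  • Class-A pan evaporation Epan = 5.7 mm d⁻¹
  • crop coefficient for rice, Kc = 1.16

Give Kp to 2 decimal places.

0.75

ETc = Kc × Kp × Epan  ⇒  Kp = ETc / (Kc × Epan)
Kp = 4.96 / (1.16 × 5.7) = 4.96 / 6.612 = 0.7502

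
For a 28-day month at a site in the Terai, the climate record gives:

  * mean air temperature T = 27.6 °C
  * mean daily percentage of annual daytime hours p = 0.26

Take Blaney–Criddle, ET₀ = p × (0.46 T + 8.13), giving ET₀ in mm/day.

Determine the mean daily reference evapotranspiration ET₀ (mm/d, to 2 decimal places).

5.41 mm/d

ET₀ = 0.26 × (0.46 × 27.6 + 8.13) = 0.26 × 20.826 = 5.4148 mm/d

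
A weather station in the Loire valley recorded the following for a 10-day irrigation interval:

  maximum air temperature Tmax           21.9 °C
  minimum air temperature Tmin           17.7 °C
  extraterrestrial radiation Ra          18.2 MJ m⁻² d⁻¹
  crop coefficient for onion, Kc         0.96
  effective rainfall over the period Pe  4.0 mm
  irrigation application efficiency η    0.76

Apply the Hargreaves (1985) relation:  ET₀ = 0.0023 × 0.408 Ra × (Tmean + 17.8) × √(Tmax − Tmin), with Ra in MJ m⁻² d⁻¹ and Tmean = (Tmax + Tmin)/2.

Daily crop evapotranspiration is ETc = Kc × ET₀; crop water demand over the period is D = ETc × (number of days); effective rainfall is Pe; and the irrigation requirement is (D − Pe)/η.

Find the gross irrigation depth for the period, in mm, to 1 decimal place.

Tmean = (21.9 + 17.7)/2 = 19.80 °C
0.408 Ra = 0.408 × 18.2 = 7.4256 mm/d equivalent
ET₀ = 0.0023 × 7.4256 × (19.80 + 17.8) × √4.2 = 0.0023 × 7.4256 × 37.60 × 2.0494 = 1.3161 mm/d
ETc = Kc × ET₀ = 0.96 × 1.3161 = 1.2635 mm/d
Crop demand D = ETc × 10 d = 1.2635 × 10 = 12.635 mm
D − Pe = 12.635 − 4.0 = 8.635 mm
Gross irrigation = 8.635 / 0.76 = 11.362 mm

11.4 mm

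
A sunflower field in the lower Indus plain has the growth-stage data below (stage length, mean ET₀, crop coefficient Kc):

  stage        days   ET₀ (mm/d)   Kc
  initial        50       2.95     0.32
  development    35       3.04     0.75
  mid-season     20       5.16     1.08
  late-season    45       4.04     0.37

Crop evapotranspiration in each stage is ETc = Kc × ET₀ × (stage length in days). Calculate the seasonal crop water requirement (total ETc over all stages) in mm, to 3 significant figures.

306 mm

initial: 0.32 × 2.95 × 50 = 47.20 mm
development: 0.75 × 3.04 × 35 = 79.80 mm
mid-season: 1.08 × 5.16 × 20 = 111.46 mm
late-season: 0.37 × 4.04 × 45 = 67.27 mm
Seasonal total = 305.73 mm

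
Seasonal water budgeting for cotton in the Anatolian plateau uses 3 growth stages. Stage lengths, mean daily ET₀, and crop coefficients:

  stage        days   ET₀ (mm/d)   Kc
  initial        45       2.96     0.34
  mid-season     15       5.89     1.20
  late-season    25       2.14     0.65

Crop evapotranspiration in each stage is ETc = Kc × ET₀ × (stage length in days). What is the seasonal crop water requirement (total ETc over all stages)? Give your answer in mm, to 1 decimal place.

186.1 mm

initial: 0.34 × 2.96 × 45 = 45.29 mm
mid-season: 1.20 × 5.89 × 15 = 106.02 mm
late-season: 0.65 × 2.14 × 25 = 34.78 mm
Seasonal total = 186.09 mm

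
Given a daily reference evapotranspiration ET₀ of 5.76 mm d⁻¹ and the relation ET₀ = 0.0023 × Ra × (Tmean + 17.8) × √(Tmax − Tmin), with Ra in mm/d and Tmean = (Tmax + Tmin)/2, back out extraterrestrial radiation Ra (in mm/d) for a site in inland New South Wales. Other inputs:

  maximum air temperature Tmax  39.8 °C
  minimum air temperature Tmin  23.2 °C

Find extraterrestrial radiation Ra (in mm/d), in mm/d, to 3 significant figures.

12.5 mm/d

Tmean = 31.50 °C; √ΔT = 4.0743
Ra = ET₀ / [0.0023 × (Tmean+17.8) × √ΔT] = 5.76 / (0.0023 × 49.30 × 4.0743) = 12.468 mm/d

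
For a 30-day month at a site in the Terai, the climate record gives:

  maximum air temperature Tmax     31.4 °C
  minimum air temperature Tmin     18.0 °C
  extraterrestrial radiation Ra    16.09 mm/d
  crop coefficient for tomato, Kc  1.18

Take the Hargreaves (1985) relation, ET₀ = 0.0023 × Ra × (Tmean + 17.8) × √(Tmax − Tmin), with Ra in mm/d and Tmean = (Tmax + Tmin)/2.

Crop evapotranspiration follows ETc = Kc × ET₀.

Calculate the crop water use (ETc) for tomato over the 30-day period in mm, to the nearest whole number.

204 mm

Tmean = (31.4 + 18.0)/2 = 24.70 °C
ET₀ = 0.0023 × 16.09 × (24.70 + 17.8) × √13.4 = 0.0023 × 16.09 × 42.50 × 3.6606 = 5.7574 mm/d
ETc = Kc × ET₀ = 1.18 × 5.7574 = 6.7937 mm/d
Over 30 days: 6.7937 × 30 = 203.811 mm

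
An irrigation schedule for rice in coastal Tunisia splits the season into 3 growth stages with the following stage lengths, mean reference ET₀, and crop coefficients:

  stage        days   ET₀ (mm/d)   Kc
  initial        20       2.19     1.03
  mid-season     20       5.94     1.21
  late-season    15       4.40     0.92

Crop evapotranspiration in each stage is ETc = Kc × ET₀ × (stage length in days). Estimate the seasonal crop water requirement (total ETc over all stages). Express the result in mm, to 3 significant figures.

initial: 1.03 × 2.19 × 20 = 45.11 mm
mid-season: 1.21 × 5.94 × 20 = 143.75 mm
late-season: 0.92 × 4.40 × 15 = 60.72 mm
Seasonal total = 249.58 mm

250 mm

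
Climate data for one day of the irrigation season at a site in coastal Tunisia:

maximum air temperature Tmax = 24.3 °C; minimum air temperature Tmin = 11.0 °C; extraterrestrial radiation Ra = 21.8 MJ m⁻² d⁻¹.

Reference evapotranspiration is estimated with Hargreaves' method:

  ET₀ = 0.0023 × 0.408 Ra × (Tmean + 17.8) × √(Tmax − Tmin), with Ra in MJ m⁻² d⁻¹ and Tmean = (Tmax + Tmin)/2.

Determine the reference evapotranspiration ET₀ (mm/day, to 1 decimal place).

Tmean = (24.3 + 11.0)/2 = 17.65 °C
0.408 Ra = 0.408 × 21.8 = 8.8944 mm/d equivalent
ET₀ = 0.0023 × 8.8944 × (17.65 + 17.8) × √13.3 = 0.0023 × 8.8944 × 35.45 × 3.6469 = 2.6447 mm/d

2.6 mm/day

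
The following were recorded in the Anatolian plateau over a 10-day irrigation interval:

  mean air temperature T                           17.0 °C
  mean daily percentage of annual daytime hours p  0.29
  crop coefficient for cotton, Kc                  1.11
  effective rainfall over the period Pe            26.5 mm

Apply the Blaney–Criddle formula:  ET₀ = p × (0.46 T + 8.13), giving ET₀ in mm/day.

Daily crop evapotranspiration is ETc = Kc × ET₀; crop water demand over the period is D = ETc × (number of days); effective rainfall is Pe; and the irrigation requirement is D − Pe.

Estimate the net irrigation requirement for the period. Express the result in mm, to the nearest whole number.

ET₀ = 0.29 × (0.46 × 17.0 + 8.13) = 0.29 × 15.950 = 4.6255 mm/d
ETc = Kc × ET₀ = 1.11 × 4.6255 = 5.1343 mm/d
Crop demand D = ETc × 10 d = 5.1343 × 10 = 51.343 mm
D − Pe = 51.343 − 26.5 = 24.843 mm

25 mm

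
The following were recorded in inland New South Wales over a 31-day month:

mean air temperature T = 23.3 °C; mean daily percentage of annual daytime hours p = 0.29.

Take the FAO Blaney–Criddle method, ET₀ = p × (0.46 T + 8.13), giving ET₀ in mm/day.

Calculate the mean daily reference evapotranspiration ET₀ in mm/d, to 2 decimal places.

ET₀ = 0.29 × (0.46 × 23.3 + 8.13) = 0.29 × 18.848 = 5.4659 mm/d

5.47 mm/d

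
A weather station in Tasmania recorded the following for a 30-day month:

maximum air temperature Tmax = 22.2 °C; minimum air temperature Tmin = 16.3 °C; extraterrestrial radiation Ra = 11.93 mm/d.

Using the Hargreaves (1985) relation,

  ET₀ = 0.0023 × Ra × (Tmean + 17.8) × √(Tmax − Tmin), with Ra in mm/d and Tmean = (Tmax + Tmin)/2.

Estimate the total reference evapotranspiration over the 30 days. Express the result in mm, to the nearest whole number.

Tmean = (22.2 + 16.3)/2 = 19.25 °C
ET₀ = 0.0023 × 11.93 × (19.25 + 17.8) × √5.9 = 0.0023 × 11.93 × 37.05 × 2.4290 = 2.4694 mm/d
Over 30 days: 2.4694 × 30 = 74.082 mm

74 mm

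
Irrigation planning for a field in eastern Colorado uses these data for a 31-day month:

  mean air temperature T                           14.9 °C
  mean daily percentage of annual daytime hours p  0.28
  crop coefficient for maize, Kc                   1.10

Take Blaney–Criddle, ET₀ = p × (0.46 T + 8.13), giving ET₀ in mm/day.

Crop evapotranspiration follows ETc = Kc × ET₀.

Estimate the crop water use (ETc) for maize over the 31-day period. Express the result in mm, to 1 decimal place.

ET₀ = 0.28 × (0.46 × 14.9 + 8.13) = 0.28 × 14.984 = 4.1955 mm/d
ETc = Kc × ET₀ = 1.10 × 4.1955 = 4.6151 mm/d
Over 31 days: 4.6151 × 31 = 143.068 mm

143.1 mm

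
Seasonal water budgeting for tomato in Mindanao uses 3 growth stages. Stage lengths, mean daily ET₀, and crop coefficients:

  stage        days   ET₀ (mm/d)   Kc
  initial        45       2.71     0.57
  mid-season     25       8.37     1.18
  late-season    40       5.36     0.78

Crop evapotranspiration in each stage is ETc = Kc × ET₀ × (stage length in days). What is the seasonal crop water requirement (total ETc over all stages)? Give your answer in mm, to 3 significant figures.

initial: 0.57 × 2.71 × 45 = 69.51 mm
mid-season: 1.18 × 8.37 × 25 = 246.92 mm
late-season: 0.78 × 5.36 × 40 = 167.23 mm
Seasonal total = 483.66 mm

484 mm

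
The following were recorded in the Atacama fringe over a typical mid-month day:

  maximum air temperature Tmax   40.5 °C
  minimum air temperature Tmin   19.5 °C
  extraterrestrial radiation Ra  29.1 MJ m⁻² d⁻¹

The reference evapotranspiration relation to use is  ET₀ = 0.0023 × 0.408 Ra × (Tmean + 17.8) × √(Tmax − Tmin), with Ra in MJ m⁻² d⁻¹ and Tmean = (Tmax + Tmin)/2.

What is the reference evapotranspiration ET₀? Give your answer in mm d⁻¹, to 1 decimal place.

Tmean = (40.5 + 19.5)/2 = 30.00 °C
0.408 Ra = 0.408 × 29.1 = 11.8728 mm/d equivalent
ET₀ = 0.0023 × 11.8728 × (30.00 + 17.8) × √21.0 = 0.0023 × 11.8728 × 47.80 × 4.5826 = 5.9816 mm/d

6.0 mm d⁻¹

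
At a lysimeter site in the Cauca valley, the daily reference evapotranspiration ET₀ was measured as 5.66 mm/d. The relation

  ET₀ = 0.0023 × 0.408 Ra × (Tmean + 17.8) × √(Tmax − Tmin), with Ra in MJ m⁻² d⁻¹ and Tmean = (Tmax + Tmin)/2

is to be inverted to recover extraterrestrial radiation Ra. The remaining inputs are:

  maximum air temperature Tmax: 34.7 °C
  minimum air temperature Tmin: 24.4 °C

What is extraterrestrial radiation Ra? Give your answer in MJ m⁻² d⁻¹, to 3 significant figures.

Tmean = (34.7+24.4)/2 = 29.55 °C; ΔT = 10.3
Ra = ET₀ / [0.0023 × 0.408 × (Tmean+17.8) × √ΔT]
   = 5.66 / (0.0023 × 0.408 × 47.35 × 3.2094) = 39.690 MJ m⁻² d⁻¹

39.7 MJ m⁻² d⁻¹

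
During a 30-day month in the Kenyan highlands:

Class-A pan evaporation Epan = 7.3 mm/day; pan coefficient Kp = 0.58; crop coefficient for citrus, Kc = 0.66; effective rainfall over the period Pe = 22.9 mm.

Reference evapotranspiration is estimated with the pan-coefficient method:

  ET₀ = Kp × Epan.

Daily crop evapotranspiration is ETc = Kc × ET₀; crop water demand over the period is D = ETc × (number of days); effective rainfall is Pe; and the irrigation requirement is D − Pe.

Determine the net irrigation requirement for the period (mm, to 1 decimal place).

ET₀ = 0.58 × 7.3 = 4.2340 mm/d
ETc = Kc × ET₀ = 0.66 × 4.2340 = 2.7944 mm/d
Crop demand D = ETc × 30 d = 2.7944 × 30 = 83.832 mm
D − Pe = 83.832 − 22.9 = 60.932 mm

60.9 mm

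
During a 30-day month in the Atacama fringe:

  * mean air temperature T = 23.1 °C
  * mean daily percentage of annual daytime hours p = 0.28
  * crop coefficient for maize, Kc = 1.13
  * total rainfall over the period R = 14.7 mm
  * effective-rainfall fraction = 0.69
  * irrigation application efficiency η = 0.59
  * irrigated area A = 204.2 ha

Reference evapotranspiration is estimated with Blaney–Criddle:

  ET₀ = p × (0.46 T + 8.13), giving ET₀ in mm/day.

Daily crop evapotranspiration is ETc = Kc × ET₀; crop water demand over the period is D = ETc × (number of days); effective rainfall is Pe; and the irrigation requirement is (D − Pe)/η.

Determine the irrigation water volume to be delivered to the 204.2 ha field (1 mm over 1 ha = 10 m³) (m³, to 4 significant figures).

ET₀ = 0.28 × (0.46 × 23.1 + 8.13) = 0.28 × 18.756 = 5.2517 mm/d
ETc = Kc × ET₀ = 1.13 × 5.2517 = 5.9344 mm/d
Crop demand D = ETc × 30 d = 5.9344 × 30 = 178.032 mm
Pe = 0.69 × 14.7 = 10.143 mm
D − Pe = 178.032 − 10.143 = 167.889 mm
Gross irrigation = 167.889 / 0.59 = 284.558 mm
Volume = 284.558 mm × 204.2 ha × 10 = 581067.4 m³

581100 m³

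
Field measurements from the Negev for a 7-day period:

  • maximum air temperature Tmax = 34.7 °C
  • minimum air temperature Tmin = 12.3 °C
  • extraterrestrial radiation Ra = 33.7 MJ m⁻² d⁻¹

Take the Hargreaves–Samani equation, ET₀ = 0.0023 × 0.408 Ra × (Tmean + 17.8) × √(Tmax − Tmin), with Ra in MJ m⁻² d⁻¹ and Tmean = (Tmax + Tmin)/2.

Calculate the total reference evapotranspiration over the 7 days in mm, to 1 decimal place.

43.3 mm

Tmean = (34.7 + 12.3)/2 = 23.50 °C
0.408 Ra = 0.408 × 33.7 = 13.7496 mm/d equivalent
ET₀ = 0.0023 × 13.7496 × (23.50 + 17.8) × √22.4 = 0.0023 × 13.7496 × 41.30 × 4.7329 = 6.1815 mm/d
Over 7 days: 6.1815 × 7 = 43.271 mm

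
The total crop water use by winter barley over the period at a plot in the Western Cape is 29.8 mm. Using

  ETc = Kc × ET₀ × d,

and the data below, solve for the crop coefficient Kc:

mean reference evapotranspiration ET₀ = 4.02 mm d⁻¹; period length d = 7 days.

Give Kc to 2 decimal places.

1.06

ETc = Kc × ET₀ × d  ⇒  Kc = ETc / (ET₀ × d)
Kc = 29.8 / (4.02 × 7) = 29.8 / 28.14 = 1.0590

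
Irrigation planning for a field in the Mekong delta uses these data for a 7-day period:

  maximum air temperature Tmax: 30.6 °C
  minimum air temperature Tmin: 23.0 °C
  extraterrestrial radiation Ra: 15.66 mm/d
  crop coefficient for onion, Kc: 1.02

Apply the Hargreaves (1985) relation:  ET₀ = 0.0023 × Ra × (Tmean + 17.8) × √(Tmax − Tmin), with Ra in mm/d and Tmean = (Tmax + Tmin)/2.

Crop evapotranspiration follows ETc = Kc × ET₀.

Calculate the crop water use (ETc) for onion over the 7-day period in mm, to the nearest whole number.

Tmean = (30.6 + 23.0)/2 = 26.80 °C
ET₀ = 0.0023 × 15.66 × (26.80 + 17.8) × √7.6 = 0.0023 × 15.66 × 44.60 × 2.7568 = 4.4285 mm/d
ETc = Kc × ET₀ = 1.02 × 4.4285 = 4.5171 mm/d
Over 7 days: 4.5171 × 7 = 31.620 mm

32 mm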